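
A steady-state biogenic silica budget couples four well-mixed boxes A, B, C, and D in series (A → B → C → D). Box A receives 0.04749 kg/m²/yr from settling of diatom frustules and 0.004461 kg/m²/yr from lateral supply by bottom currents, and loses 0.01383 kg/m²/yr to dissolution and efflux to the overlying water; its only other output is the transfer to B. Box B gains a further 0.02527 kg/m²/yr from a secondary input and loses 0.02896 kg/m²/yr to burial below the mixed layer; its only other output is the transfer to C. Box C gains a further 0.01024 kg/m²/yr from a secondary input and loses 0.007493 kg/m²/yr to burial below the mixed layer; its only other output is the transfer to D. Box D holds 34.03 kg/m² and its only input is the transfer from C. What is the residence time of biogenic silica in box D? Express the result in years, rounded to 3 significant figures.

Box A: F(A→B) = (0.04749 + 0.004461) − 0.01383 = 0.038121 kg/m²/yr.
Box B: F(B→C) = (0.038121 + 0.02527) − 0.02896 = 0.034431 kg/m²/yr.
Box C: F(C→D) = (0.034431 + 0.01024) − 0.007493 = 0.037178 kg/m²/yr.
Box D throughput = its input = 0.037178 kg/m²/yr; τ = 34.03 / 0.037178 = 915.3 yr.

915 yr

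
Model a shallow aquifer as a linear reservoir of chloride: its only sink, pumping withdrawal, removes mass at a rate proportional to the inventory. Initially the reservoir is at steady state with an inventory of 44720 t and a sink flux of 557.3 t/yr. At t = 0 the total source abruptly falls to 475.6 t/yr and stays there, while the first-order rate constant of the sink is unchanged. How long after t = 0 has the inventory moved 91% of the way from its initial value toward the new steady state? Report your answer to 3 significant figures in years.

τ = M₀/F₀ = 44720/557.3 = 80.24 yr.
The remaining gap fraction is e^(−t/τ); 91% covered ⇒ e^(−t/τ) = 0.0900.
t = −τ ln(0.0900) = 80.24 × 2.408 = 193.2 yr.

193 yr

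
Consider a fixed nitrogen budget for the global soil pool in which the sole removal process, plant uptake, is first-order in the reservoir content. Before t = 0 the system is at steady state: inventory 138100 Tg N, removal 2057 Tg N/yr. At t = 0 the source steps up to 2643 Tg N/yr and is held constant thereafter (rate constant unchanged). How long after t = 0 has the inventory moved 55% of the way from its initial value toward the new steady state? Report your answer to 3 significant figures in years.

53.6 yr

τ = M₀/F₀ = 138100/2057 = 67.14 yr.
The remaining gap fraction is e^(−t/τ); 55% covered ⇒ e^(−t/τ) = 0.450.
t = −τ ln(0.450) = 67.14 × 0.7985 = 53.61 yr.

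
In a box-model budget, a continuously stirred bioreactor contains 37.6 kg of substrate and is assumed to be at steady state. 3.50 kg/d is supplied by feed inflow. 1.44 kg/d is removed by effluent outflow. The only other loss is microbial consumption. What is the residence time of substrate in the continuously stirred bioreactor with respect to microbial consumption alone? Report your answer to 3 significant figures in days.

At steady state ΣF_in = ΣF_out.
ΣF_in = 3.5000 kg/d.
Microbial consumption flux = ΣF_in − (1.44) = 3.5000 − 1.440 = 2.060 kg/d.
τ = M / F = 37.6 / 2.060 = 18.25 d.

18.3 d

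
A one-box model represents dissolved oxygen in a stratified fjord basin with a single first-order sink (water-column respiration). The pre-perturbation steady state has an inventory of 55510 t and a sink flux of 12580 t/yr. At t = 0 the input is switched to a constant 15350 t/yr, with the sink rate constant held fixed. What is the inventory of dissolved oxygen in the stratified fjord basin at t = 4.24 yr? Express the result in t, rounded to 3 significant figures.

Residence time τ = M₀/F₀ = 4.413 yr. The eventual steady state is M_∞ = M₀·(F₁/F₀) = 55510 × 15350/12580 = 67733 t.
The anomaly ΔM(t) = M(t) − M_∞ decays as ΔM₀·e^(−t/τ) with ΔM₀ = 55510 − 67733 = −12220 t.
At t = 4.24 yr, e^(−t/τ) = e^(−0.9609) = 0.3826, so ΔM = −4676 t and M = 67733 − 4676 = 63057 t.

63100 t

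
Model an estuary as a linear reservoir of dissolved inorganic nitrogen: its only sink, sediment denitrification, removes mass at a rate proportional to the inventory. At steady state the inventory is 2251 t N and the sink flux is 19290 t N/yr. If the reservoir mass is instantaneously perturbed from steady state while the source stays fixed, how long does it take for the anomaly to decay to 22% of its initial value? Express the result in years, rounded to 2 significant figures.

For a linear reservoir the anomaly decays as exp(−t/τ) with τ = M/F = 2251/19290 = 0.1167 yr.
exp(−t/τ) = 0.22 ⇒ t = −τ ln(0.22) = 0.1167 × 1.514 = 0.1767 yr.

0.18 yr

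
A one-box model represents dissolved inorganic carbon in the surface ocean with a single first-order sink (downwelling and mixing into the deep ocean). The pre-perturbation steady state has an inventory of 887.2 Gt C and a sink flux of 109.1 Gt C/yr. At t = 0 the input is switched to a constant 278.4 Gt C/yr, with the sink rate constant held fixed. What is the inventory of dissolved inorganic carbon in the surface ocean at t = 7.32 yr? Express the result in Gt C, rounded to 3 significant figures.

The sink rate constant is k = F₀/M₀ = 109.1/887.2 = 0.1230 yr⁻¹.
Solving dM/dt = F₁ − kM with M(0) = M₀ gives M(t) = F₁/k + (M₀ − F₁/k)·e^(−kt).
F₁/k = 278.4/0.1230 = 2263.9 Gt C; kt = 0.1230 × 7.32 = 0.9001, e^(−kt) = 0.4065.
M(7.32) = 2263.9 + (887.2 − 2263.9) × 0.4065 = 2263.9 − 559.7 = 1704.3 Gt C.

1700 Gt C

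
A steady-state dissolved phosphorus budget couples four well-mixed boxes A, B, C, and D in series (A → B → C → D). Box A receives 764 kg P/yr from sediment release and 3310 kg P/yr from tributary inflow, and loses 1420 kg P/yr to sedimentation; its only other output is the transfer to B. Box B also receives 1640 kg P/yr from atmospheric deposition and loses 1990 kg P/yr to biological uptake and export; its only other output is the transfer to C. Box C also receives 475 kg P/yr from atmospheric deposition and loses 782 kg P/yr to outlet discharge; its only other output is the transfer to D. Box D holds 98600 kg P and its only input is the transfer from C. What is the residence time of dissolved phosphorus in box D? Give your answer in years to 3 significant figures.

49.4 yr

Box A: F(A→B) = (764 + 3310) − 1420 = 2654.0 kg P/yr.
Box B: F(B→C) = (2654.0 + 1640) − 1990 = 2304.0 kg P/yr.
Box C: F(C→D) = (2304.0 + 475) − 782 = 1997.0 kg P/yr.
Box D throughput = its input = 1997.0 kg P/yr; τ = 98600 / 1997.0 = 49.37 yr.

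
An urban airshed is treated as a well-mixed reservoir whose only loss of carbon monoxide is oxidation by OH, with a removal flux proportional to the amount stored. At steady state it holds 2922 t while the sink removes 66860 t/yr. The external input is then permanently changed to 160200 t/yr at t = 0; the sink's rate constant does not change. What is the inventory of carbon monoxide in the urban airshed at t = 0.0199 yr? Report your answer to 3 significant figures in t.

τ = M₀/F₀ = 2922/66860 = 0.04370 yr; rate constant k = 1/τ.
New steady state M_∞ = F₁/k = F₁·τ = 160200 × 0.04370 = 7001.3 t.
M(t) = M_∞ + (M₀ − M_∞)·e^(−t/τ); t/τ = 0.0199/0.04370 = 0.4553, so e^(−t/τ) = 0.6342.
M(t) = 7001.3 − 4079 × 0.6342 = 4414.1 t.

4410 t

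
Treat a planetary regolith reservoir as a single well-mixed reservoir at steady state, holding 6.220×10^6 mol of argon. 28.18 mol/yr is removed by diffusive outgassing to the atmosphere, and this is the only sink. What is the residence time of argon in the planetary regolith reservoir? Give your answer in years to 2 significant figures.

220000 yr

τ = M / F = 6.220×10^6 / 28.18 = 220700 yr.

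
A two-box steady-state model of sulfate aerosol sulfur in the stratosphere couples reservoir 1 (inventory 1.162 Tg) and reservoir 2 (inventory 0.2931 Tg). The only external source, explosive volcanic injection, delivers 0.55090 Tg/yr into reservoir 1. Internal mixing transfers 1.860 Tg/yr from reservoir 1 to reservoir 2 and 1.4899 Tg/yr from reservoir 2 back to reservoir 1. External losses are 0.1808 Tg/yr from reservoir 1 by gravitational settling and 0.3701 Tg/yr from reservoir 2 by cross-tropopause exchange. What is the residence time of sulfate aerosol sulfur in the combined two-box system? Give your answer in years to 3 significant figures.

2.64 yr

For the system as a whole, the A↔B exchange is internal and contributes nothing to the throughput; only the external sinks remove mass.
M_total = 1.162 + 0.2931 = 1.4551 Tg.
ΣF_external_out = 0.1808 + 0.3701 = 0.55090 Tg/yr.
τ = M_total / ΣF_ext = 1.4551 / 0.55090 = 2.641 yr.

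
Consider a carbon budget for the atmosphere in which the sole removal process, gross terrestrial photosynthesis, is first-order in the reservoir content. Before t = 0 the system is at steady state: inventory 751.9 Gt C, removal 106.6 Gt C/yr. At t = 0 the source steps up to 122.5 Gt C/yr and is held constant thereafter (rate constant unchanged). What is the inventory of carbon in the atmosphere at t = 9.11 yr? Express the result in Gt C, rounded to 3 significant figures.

833 Gt C

Residence time τ = M₀/F₀ = 7.053 yr. The eventual steady state is M_∞ = M₀·(F₁/F₀) = 751.9 × 122.5/106.6 = 864.05 Gt C.
The anomaly ΔM(t) = M(t) − M_∞ decays as ΔM₀·e^(−t/τ) with ΔM₀ = 751.9 − 864.05 = −112.2 Gt C.
At t = 9.11 yr, e^(−t/τ) = e^(−1.292) = 0.2748, so ΔM = −30.82 Gt C and M = 864.05 − 30.82 = 833.23 Gt C.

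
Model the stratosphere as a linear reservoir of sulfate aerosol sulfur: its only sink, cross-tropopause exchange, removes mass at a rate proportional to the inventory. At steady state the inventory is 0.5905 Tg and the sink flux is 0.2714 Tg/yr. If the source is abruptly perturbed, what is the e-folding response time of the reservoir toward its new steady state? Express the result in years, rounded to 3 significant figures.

2.18 yr

For a linear reservoir the response time equals the residence time τ = M/F.
τ = 0.5905 / 0.2714 = 2.176 yr.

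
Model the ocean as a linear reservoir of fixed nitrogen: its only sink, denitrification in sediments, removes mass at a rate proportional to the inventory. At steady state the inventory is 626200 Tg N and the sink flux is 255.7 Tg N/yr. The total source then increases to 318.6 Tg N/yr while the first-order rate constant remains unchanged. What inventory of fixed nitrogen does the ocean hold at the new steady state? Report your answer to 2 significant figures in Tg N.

780000 Tg N

Rate constant k = F/M = 255.7 / 626200 = 0.0004083 yr⁻¹.
At the new steady state, source = k·M_new ⇒ M_new = 318.6 / 0.0004083 = 780200 Tg N.
(Equivalently M_new = M × F_new/F_old = 626200 × 318.6/255.7.)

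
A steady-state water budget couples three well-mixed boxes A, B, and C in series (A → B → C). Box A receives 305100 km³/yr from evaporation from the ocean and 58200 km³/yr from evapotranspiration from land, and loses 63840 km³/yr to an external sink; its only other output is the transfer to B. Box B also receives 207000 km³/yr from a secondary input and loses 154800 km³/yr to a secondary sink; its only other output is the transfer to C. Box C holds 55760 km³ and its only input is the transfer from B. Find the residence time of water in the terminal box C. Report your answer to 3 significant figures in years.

0.159 yr

Box A: F(A→B) = (305100 + 58200) − 63840 = 299460 km³/yr.
Box B: F(B→C) = (299460 + 207000) − 154800 = 351660 km³/yr.
Box C throughput = its input = 351660 km³/yr; τ = 55760 / 351660 = 0.1586 yr.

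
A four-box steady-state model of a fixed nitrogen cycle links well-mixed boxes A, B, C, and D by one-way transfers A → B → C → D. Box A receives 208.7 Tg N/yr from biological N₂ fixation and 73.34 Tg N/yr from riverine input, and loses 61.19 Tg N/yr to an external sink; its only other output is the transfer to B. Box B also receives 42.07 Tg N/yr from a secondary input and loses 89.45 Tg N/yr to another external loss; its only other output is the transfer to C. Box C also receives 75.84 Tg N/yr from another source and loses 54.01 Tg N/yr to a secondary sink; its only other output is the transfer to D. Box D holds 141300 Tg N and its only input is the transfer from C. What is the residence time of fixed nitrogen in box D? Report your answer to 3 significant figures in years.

Box A: F(A→B) = (208.7 + 73.34) − 61.19 = 220.85 Tg N/yr.
Box B: F(B→C) = (220.85 + 42.07) − 89.45 = 173.47 Tg N/yr.
Box C: F(C→D) = (173.47 + 75.84) − 54.01 = 195.30 Tg N/yr.
Box D throughput = its input = 195.30 Tg N/yr; τ = 141300 / 195.30 = 723.5 yr.

724 yr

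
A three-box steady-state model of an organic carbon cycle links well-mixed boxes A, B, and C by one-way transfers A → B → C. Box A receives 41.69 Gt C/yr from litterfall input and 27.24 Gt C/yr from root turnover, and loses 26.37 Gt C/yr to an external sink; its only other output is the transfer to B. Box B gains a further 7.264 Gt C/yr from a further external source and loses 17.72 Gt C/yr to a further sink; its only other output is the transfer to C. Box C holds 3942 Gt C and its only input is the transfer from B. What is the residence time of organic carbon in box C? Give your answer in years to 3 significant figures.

Box A: F(A→B) = (41.69 + 27.24) − 26.37 = 42.560 Gt C/yr.
Box B: F(B→C) = (42.560 + 7.264) − 17.72 = 32.104 Gt C/yr.
Box C throughput = its input = 32.104 Gt C/yr; τ = 3942 / 32.104 = 122.8 yr.

123 yr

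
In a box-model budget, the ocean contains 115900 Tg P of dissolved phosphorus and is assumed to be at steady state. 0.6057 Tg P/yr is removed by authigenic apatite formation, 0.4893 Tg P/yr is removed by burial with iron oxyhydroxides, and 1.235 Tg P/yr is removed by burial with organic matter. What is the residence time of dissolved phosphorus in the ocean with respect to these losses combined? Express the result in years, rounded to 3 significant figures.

Total removal = 0.6057 + 0.4893 + 1.235 = 2.3300 Tg P/yr.
τ = M / ΣF_out = 115900 / 2.3300 = 49740 yr.

49700 yr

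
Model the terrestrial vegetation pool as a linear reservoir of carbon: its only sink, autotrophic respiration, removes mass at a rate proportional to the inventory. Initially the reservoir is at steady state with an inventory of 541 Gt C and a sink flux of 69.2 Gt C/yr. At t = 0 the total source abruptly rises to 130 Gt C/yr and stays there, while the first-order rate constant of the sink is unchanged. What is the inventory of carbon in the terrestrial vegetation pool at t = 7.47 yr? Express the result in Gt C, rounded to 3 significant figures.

834 Gt C

The sink rate constant is k = F₀/M₀ = 69.2/541 = 0.1279 yr⁻¹.
Solving dM/dt = F₁ − kM with M(0) = M₀ gives M(t) = F₁/k + (M₀ − F₁/k)·e^(−kt).
F₁/k = 130/0.1279 = 1016.3 Gt C; kt = 0.1279 × 7.47 = 0.9555, e^(−kt) = 0.3846.
M(7.47) = 1016.3 + (541 − 1016.3) × 0.3846 = 1016.3 − 182.8 = 833.51 Gt C.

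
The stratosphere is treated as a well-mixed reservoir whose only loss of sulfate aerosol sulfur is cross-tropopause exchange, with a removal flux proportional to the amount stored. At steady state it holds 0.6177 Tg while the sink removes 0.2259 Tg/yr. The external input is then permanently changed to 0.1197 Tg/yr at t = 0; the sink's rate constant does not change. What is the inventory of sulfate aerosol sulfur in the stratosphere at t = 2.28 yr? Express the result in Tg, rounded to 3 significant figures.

0.453 Tg

τ = M₀/F₀ = 0.6177/0.2259 = 2.734 yr; rate constant k = 1/τ.
New steady state M_∞ = F₁/k = F₁·τ = 0.1197 × 2.734 = 0.32731 Tg.
M(t) = M_∞ + (M₀ − M_∞)·e^(−t/τ); t/τ = 2.28/2.734 = 0.8338, so e^(−t/τ) = 0.4344.
M(t) = 0.32731 + 0.2904 × 0.4344 = 0.45345 Tg.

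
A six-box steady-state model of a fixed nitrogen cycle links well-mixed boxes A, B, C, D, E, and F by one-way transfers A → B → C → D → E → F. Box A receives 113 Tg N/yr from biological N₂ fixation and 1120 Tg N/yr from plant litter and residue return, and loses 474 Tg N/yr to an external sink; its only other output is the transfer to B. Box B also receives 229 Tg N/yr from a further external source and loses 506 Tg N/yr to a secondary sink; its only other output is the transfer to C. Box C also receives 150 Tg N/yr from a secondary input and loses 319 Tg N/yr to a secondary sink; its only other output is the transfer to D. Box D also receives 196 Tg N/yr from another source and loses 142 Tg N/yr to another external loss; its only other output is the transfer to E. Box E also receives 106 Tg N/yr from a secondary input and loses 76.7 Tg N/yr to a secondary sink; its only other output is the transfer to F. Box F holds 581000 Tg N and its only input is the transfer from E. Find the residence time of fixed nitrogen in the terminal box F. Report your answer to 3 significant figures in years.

1470 yr

Box A: F(A→B) = (113 + 1120) − 474 = 759.00 Tg N/yr.
Box B: F(B→C) = (759.00 + 229) − 506 = 482.00 Tg N/yr.
Box C: F(C→D) = (482.00 + 150) − 319 = 313.00 Tg N/yr.
Box D: F(D→E) = (313.00 + 196) − 142 = 367.00 Tg N/yr.
Box E: F(E→F) = (367.00 + 106) − 76.7 = 396.30 Tg N/yr.
Box F throughput = its input = 396.30 Tg N/yr; τ = 581000 / 396.30 = 1466 yr.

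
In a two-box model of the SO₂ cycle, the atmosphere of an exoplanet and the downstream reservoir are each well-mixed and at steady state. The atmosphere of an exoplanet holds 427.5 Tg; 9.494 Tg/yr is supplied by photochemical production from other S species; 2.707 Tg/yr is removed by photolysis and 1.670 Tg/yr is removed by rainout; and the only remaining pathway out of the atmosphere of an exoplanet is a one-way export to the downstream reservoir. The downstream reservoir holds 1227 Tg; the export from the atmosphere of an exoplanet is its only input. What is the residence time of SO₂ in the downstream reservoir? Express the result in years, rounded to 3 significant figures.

Balance the atmosphere of an exoplanet: ΣF_in = 9.4940 Tg/yr.
Export to the downstream reservoir = ΣF_in − (2.707 + 1.670) = 5.1170 Tg/yr.
At steady state the output of the downstream reservoir equals its input, 5.1170 Tg/yr.
τ = M / F = 1227 / 5.1170 = 239.8 yr.

240 yr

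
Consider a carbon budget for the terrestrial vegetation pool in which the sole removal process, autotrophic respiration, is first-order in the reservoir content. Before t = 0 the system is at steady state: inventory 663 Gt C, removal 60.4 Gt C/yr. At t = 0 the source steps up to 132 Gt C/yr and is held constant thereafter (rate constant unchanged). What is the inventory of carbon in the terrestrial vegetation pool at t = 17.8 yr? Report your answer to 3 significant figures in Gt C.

1290 Gt C

Residence time τ = M₀/F₀ = 10.98 yr. The eventual steady state is M_∞ = M₀·(F₁/F₀) = 663 × 132/60.4 = 1448.9 Gt C.
The anomaly ΔM(t) = M(t) − M_∞ decays as ΔM₀·e^(−t/τ) with ΔM₀ = 663 − 1448.9 = −785.9 Gt C.
At t = 17.8 yr, e^(−t/τ) = e^(−1.622) = 0.1976, so ΔM = −155.3 Gt C and M = 1448.9 − 155.3 = 1293.7 Gt C.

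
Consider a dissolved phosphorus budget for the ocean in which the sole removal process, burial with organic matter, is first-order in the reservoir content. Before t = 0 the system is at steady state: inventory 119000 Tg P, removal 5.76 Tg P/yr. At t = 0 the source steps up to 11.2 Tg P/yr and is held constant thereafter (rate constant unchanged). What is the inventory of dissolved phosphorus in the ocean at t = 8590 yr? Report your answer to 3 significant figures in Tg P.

157000 Tg P

Residence time τ = M₀/F₀ = 20660 yr. The eventual steady state is M_∞ = M₀·(F₁/F₀) = 119000 × 11.2/5.76 = 231390 Tg P.
The anomaly ΔM(t) = M(t) − M_∞ decays as ΔM₀·e^(−t/τ) with ΔM₀ = 119000 − 231390 = −112400 Tg P.
At t = 8590 yr, e^(−t/τ) = e^(−0.4158) = 0.6598, so ΔM = −74160 Tg P and M = 231390 − 74160 = 157230 Tg P.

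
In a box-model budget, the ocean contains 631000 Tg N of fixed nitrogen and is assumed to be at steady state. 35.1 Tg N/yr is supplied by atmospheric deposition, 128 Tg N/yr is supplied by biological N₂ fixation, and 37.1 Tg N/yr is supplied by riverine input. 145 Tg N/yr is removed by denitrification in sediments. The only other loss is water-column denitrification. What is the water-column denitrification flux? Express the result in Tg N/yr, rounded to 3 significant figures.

55.2 Tg N/yr

At steady state ΣF_in = ΣF_out.
ΣF_in = 35.1 + 128 + 37.1 = 200.20 Tg N/yr.
Water-column denitrification flux = ΣF_in − (145) = 200.20 − 145.0 = 55.20 Tg N/yr.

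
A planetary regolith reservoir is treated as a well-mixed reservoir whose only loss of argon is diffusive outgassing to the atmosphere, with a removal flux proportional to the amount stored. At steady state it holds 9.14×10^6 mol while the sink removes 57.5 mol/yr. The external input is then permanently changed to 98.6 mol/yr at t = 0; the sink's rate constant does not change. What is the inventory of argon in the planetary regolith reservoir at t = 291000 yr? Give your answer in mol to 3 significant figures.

1.46×10^7 mol

Residence time τ = M₀/F₀ = 159000 yr. The eventual steady state is M_∞ = M₀·(F₁/F₀) = 9.14×10^6 × 98.6/57.5 = 1.5673×10^7 mol.
The anomaly ΔM(t) = M(t) − M_∞ decays as ΔM₀·e^(−t/τ) with ΔM₀ = 9.14×10^6 − 1.5673×10^7 = −6.533×10^6 mol.
At t = 291000 yr, e^(−t/τ) = e^(−1.831) = 0.1603, so ΔM = −1.047×10^6 mol and M = 1.5673×10^7 − 1.047×10^6 = 1.4626×10^7 mol.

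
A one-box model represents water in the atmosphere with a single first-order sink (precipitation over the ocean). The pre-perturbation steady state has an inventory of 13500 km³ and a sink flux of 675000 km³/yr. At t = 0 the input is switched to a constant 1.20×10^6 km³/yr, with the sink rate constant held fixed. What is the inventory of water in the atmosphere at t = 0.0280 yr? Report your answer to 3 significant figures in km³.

21400 km³

The sink rate constant is k = F₀/M₀ = 675000/13500 = 50.00 yr⁻¹.
Solving dM/dt = F₁ − kM with M(0) = M₀ gives M(t) = F₁/k + (M₀ − F₁/k)·e^(−kt).
F₁/k = 1.20×10^6/50.00 = 24000 km³; kt = 50.00 × 0.0280 = 1.400, e^(−kt) = 0.2466.
M(0.0280) = 24000 + (13500 − 24000) × 0.2466 = 24000 − 2589 = 21411 km³.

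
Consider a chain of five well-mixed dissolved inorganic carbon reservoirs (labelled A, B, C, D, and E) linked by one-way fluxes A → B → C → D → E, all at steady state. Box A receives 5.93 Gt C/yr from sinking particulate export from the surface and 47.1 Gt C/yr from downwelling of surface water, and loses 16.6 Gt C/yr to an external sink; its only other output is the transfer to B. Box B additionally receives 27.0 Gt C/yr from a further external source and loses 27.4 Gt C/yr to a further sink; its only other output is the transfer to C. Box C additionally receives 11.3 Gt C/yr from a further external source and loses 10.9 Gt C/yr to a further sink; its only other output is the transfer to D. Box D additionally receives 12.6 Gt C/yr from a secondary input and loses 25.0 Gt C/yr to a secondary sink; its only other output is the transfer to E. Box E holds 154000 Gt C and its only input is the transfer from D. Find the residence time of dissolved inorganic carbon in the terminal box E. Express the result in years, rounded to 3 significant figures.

Box A: F(A→B) = (5.93 + 47.1) − 16.6 = 36.430 Gt C/yr.
Box B: F(B→C) = (36.430 + 27.0) − 27.4 = 36.030 Gt C/yr.
Box C: F(C→D) = (36.030 + 11.3) − 10.9 = 36.430 Gt C/yr.
Box D: F(D→E) = (36.430 + 12.6) − 25.0 = 24.030 Gt C/yr.
Box E throughput = its input = 24.030 Gt C/yr; τ = 154000 / 24.030 = 6409 yr.

6410 yr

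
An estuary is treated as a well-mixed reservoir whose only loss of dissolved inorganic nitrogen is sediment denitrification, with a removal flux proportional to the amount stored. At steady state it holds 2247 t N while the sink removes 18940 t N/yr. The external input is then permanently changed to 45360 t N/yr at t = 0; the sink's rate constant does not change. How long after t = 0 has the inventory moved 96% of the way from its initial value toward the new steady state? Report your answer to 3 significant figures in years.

τ = M₀/F₀ = 2247/18940 = 0.1186 yr.
The remaining gap fraction is e^(−t/τ); 96% covered ⇒ e^(−t/τ) = 0.0400.
t = −τ ln(0.0400) = 0.1186 × 3.219 = 0.3819 yr.

0.382 yr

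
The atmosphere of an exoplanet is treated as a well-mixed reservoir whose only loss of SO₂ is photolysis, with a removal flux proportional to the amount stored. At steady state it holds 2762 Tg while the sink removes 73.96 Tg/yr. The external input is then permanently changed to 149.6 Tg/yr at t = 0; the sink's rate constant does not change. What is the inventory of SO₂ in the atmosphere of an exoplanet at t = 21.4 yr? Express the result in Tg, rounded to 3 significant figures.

3990 Tg

Residence time τ = M₀/F₀ = 37.34 yr. The eventual steady state is M_∞ = M₀·(F₁/F₀) = 2762 × 149.6/73.96 = 5586.7 Tg.
The anomaly ΔM(t) = M(t) − M_∞ decays as ΔM₀·e^(−t/τ) with ΔM₀ = 2762 − 5586.7 = −2825 Tg.
At t = 21.4 yr, e^(−t/τ) = e^(−0.5730) = 0.5638, so ΔM = −1593 Tg and M = 5586.7 − 1593 = 3994.1 Tg.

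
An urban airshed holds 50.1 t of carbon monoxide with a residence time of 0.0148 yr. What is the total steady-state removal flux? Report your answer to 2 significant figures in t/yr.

F = M / τ = 50.1 / 0.0148 = 3385 t/yr.

3400 t/yr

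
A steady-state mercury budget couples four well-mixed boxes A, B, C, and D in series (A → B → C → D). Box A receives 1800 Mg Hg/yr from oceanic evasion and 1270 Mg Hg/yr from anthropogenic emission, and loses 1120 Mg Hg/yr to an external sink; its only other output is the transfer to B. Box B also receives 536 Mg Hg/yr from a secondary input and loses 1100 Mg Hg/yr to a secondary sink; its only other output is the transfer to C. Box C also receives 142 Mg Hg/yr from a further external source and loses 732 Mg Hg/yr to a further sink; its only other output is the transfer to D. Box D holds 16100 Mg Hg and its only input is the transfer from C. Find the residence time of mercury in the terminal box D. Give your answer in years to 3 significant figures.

Box A: F(A→B) = (1800 + 1270) − 1120 = 1950.0 Mg Hg/yr.
Box B: F(B→C) = (1950.0 + 536) − 1100 = 1386.0 Mg Hg/yr.
Box C: F(C→D) = (1386.0 + 142) − 732 = 796.00 Mg Hg/yr.
Box D throughput = its input = 796.00 Mg Hg/yr; τ = 16100 / 796.00 = 20.23 yr.

20.2 yr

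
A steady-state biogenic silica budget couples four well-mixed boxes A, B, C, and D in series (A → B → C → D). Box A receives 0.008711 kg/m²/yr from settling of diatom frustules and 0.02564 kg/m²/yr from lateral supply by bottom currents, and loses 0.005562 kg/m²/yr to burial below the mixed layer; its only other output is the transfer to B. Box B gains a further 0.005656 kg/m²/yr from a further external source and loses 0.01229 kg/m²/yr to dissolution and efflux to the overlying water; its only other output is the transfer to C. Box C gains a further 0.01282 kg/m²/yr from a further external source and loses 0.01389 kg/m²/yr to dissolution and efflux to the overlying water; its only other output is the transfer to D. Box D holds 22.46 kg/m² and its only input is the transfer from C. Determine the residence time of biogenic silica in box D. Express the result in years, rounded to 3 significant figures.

1070 yr

Box A: F(A→B) = (0.008711 + 0.02564) − 0.005562 = 0.028789 kg/m²/yr.
Box B: F(B→C) = (0.028789 + 0.005656) − 0.01229 = 0.022155 kg/m²/yr.
Box C: F(C→D) = (0.022155 + 0.01282) − 0.01389 = 0.021085 kg/m²/yr.
Box D throughput = its input = 0.021085 kg/m²/yr; τ = 22.46 / 0.021085 = 1065 yr.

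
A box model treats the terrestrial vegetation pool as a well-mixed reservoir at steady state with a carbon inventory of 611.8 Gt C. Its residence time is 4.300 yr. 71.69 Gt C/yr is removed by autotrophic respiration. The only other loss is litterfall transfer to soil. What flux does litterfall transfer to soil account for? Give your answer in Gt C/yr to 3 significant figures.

Total removal F = M/τ = 611.8 / 4.300 = 142.3 Gt C/yr.
Litterfall transfer to soil = F − (71.69) = 142.3 − 71.69 = 70.59 Gt C/yr.

70.6 Gt C/yr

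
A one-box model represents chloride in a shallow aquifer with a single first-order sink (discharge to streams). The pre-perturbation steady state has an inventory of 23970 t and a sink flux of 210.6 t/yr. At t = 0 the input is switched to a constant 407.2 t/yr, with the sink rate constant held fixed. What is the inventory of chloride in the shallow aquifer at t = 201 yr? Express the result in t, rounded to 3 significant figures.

42500 t

τ = M₀/F₀ = 23970/210.6 = 113.8 yr; rate constant k = 1/τ.
New steady state M_∞ = F₁/k = F₁·τ = 407.2 × 113.8 = 46347 t.
M(t) = M_∞ + (M₀ − M_∞)·e^(−t/τ); t/τ = 201/113.8 = 1.766, so e^(−t/τ) = 0.1710.
M(t) = 46347 − 22380 × 0.1710 = 42520 t.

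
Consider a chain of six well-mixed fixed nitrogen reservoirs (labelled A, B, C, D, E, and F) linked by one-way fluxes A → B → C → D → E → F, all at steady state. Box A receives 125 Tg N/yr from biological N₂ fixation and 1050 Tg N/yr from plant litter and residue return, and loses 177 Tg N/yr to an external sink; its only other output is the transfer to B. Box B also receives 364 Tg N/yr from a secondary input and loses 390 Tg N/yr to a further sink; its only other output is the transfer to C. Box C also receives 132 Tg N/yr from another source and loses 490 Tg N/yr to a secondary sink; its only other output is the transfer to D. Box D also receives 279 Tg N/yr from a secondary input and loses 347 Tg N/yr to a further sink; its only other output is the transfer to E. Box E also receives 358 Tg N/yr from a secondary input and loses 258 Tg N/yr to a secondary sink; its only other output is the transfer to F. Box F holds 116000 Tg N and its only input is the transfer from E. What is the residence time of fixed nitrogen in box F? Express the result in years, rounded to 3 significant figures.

180 yr

Box A: F(A→B) = (125 + 1050) − 177 = 998.00 Tg N/yr.
Box B: F(B→C) = (998.00 + 364) − 390 = 972.00 Tg N/yr.
Box C: F(C→D) = (972.00 + 132) − 490 = 614.00 Tg N/yr.
Box D: F(D→E) = (614.00 + 279) − 347 = 546.00 Tg N/yr.
Box E: F(E→F) = (546.00 + 358) − 258 = 646.00 Tg N/yr.
Box F throughput = its input = 646.00 Tg N/yr; τ = 116000 / 646.00 = 179.6 yr.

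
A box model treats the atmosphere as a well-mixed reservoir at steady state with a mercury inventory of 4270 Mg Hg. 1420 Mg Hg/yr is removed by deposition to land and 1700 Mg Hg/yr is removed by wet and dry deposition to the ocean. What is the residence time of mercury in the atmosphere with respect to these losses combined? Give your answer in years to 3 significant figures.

Total removal = 1420 + 1700 = 3120.0 Mg Hg/yr.
τ = M / ΣF_out = 4270 / 3120.0 = 1.369 yr.

1.37 yr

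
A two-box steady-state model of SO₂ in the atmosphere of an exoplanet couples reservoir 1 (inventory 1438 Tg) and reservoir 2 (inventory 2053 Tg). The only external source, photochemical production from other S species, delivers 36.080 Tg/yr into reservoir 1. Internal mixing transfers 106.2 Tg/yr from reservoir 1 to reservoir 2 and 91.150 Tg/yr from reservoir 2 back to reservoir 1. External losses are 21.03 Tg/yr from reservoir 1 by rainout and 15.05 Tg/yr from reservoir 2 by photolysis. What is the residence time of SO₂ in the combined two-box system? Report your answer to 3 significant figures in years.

96.8 yr

For the system as a whole, the A↔B exchange is internal and contributes nothing to the throughput; only the external sinks remove mass.
M_total = 1438 + 2053 = 3491.0 Tg.
ΣF_external_out = 21.03 + 15.05 = 36.080 Tg/yr.
τ = M_total / ΣF_ext = 3491.0 / 36.080 = 96.76 yr.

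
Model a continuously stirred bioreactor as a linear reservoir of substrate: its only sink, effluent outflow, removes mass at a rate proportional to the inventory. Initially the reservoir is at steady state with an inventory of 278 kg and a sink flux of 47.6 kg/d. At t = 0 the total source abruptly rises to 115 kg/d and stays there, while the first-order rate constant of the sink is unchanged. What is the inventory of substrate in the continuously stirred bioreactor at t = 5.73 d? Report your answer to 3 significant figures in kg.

Residence time τ = M₀/F₀ = 5.840 d. The eventual steady state is M_∞ = M₀·(F₁/F₀) = 278 × 115/47.6 = 671.64 kg.
The anomaly ΔM(t) = M(t) − M_∞ decays as ΔM₀·e^(−t/τ) with ΔM₀ = 278 − 671.64 = −393.6 kg.
At t = 5.73 d, e^(−t/τ) = e^(−0.9811) = 0.3749, so ΔM = −147.6 kg and M = 671.64 − 147.6 = 524.07 kg.

524 kg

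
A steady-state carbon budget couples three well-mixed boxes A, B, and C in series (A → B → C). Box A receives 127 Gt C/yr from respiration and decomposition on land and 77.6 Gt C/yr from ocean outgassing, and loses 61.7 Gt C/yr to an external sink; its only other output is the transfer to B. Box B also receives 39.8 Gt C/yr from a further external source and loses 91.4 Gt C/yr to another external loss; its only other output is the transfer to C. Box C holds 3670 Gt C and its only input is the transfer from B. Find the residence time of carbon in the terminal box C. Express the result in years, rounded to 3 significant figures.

Box A: F(A→B) = (127 + 77.6) − 61.7 = 142.90 Gt C/yr.
Box B: F(B→C) = (142.90 + 39.8) − 91.4 = 91.300 Gt C/yr.
Box C throughput = its input = 91.300 Gt C/yr; τ = 3670 / 91.300 = 40.20 yr.

40.2 yr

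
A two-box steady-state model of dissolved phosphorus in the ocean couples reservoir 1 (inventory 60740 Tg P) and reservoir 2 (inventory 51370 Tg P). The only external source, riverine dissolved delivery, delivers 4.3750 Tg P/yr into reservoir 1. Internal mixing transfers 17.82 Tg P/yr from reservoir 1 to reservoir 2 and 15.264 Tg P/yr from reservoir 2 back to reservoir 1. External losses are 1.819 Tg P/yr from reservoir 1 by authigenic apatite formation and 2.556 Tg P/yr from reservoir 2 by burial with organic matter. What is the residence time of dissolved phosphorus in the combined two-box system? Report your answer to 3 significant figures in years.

For the system as a whole, the A↔B exchange is internal and contributes nothing to the throughput; only the external sinks remove mass.
M_total = 60740 + 51370 = 112110 Tg P.
ΣF_external_out = 1.819 + 2.556 = 4.3750 Tg P/yr.
τ = M_total / ΣF_ext = 112110 / 4.3750 = 25630 yr.

25600 yr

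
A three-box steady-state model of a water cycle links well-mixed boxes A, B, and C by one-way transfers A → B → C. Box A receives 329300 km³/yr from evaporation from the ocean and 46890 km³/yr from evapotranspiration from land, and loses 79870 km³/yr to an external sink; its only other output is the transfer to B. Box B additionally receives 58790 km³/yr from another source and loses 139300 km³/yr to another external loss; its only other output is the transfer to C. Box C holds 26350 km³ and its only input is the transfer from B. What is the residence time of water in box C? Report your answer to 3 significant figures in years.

Box A: F(A→B) = (329300 + 46890) − 79870 = 296320 km³/yr.
Box B: F(B→C) = (296320 + 58790) − 139300 = 215810 km³/yr.
Box C throughput = its input = 215810 km³/yr; τ = 26350 / 215810 = 0.1221 yr.

0.122 yr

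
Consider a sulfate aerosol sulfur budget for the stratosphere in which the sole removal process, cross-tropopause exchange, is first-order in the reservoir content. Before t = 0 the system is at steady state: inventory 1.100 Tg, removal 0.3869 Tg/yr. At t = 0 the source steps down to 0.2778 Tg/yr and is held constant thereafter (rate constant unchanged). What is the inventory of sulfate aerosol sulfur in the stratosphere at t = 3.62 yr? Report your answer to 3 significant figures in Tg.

Residence time τ = M₀/F₀ = 2.843 yr. The eventual steady state is M_∞ = M₀·(F₁/F₀) = 1.100 × 0.2778/0.3869 = 0.78982 Tg.
The anomaly ΔM(t) = M(t) − M_∞ decays as ΔM₀·e^(−t/τ) with ΔM₀ = 1.100 − 0.78982 = 0.3102 Tg.
At t = 3.62 yr, e^(−t/τ) = e^(−1.273) = 0.2799, so ΔM = 0.08683 Tg and M = 0.78982 + 0.08683 = 0.87664 Tg.

0.877 Tg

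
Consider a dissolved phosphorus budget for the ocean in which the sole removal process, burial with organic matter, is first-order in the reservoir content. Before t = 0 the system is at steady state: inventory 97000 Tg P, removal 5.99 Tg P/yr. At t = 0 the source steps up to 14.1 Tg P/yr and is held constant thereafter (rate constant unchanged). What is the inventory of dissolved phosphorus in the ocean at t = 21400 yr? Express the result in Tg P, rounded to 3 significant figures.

Residence time τ = M₀/F₀ = 16190 yr. The eventual steady state is M_∞ = M₀·(F₁/F₀) = 97000 × 14.1/5.99 = 228330 Tg P.
The anomaly ΔM(t) = M(t) − M_∞ decays as ΔM₀·e^(−t/τ) with ΔM₀ = 97000 − 228330 = −131300 Tg P.
At t = 21400 yr, e^(−t/τ) = e^(−1.322) = 0.2667, so ΔM = −35030 Tg P and M = 228330 − 35030 = 193300 Tg P.

193000 Tg P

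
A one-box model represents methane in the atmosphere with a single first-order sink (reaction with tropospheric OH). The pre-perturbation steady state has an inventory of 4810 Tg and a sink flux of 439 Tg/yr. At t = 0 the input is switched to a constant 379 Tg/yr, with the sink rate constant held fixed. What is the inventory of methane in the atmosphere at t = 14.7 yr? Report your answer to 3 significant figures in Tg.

The sink rate constant is k = F₀/M₀ = 439/4810 = 0.09127 yr⁻¹.
Solving dM/dt = F₁ − kM with M(0) = M₀ gives M(t) = F₁/k + (M₀ − F₁/k)·e^(−kt).
F₁/k = 379/0.09127 = 4152.6 Tg; kt = 0.09127 × 14.7 = 1.342, e^(−kt) = 0.2614.
M(14.7) = 4152.6 + (4810 − 4152.6) × 0.2614 = 4152.6 + 171.9 = 4324.5 Tg.

4320 Tg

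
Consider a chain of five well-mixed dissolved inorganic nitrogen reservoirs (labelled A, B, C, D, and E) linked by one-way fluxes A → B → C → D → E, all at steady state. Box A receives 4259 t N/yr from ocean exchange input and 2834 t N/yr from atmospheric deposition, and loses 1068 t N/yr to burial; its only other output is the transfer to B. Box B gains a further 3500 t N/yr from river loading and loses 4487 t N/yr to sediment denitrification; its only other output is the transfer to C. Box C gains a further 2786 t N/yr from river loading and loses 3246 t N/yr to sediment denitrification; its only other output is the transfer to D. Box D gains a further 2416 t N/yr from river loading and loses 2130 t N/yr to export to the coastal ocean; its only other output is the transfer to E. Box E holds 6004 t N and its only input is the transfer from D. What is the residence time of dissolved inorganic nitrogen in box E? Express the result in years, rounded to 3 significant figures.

1.23 yr

Box A: F(A→B) = (4259 + 2834) − 1068 = 6025.0 t N/yr.
Box B: F(B→C) = (6025.0 + 3500) − 4487 = 5038.0 t N/yr.
Box C: F(C→D) = (5038.0 + 2786) − 3246 = 4578.0 t N/yr.
Box D: F(D→E) = (4578.0 + 2416) − 2130 = 4864.0 t N/yr.
Box E throughput = its input = 4864.0 t N/yr; τ = 6004 / 4864.0 = 1.234 yr.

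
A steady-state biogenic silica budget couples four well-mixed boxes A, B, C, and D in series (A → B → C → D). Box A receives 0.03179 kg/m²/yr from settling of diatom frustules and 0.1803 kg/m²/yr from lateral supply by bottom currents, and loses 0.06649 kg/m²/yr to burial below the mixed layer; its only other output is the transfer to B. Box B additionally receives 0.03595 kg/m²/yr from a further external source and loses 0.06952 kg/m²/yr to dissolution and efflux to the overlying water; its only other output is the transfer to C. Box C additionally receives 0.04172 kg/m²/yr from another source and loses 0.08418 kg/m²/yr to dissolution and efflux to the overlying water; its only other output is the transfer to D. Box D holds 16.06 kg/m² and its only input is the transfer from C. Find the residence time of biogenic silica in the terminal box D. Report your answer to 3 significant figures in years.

231 yr

Box A: F(A→B) = (0.03179 + 0.1803) − 0.06649 = 0.14560 kg/m²/yr.
Box B: F(B→C) = (0.14560 + 0.03595) − 0.06952 = 0.11203 kg/m²/yr.
Box C: F(C→D) = (0.11203 + 0.04172) − 0.08418 = 0.069570 kg/m²/yr.
Box D throughput = its input = 0.069570 kg/m²/yr; τ = 16.06 / 0.069570 = 230.8 yr.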